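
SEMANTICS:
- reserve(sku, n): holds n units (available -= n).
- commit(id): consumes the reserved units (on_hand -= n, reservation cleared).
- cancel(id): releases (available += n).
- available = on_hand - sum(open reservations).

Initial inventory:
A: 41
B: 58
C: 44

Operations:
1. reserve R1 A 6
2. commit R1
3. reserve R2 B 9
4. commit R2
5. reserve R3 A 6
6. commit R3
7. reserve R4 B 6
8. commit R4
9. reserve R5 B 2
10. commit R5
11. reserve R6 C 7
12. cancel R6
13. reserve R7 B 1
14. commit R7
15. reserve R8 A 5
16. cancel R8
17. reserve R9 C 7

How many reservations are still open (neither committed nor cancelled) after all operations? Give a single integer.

Step 1: reserve R1 A 6 -> on_hand[A=41 B=58 C=44] avail[A=35 B=58 C=44] open={R1}
Step 2: commit R1 -> on_hand[A=35 B=58 C=44] avail[A=35 B=58 C=44] open={}
Step 3: reserve R2 B 9 -> on_hand[A=35 B=58 C=44] avail[A=35 B=49 C=44] open={R2}
Step 4: commit R2 -> on_hand[A=35 B=49 C=44] avail[A=35 B=49 C=44] open={}
Step 5: reserve R3 A 6 -> on_hand[A=35 B=49 C=44] avail[A=29 B=49 C=44] open={R3}
Step 6: commit R3 -> on_hand[A=29 B=49 C=44] avail[A=29 B=49 C=44] open={}
Step 7: reserve R4 B 6 -> on_hand[A=29 B=49 C=44] avail[A=29 B=43 C=44] open={R4}
Step 8: commit R4 -> on_hand[A=29 B=43 C=44] avail[A=29 B=43 C=44] open={}
Step 9: reserve R5 B 2 -> on_hand[A=29 B=43 C=44] avail[A=29 B=41 C=44] open={R5}
Step 10: commit R5 -> on_hand[A=29 B=41 C=44] avail[A=29 B=41 C=44] open={}
Step 11: reserve R6 C 7 -> on_hand[A=29 B=41 C=44] avail[A=29 B=41 C=37] open={R6}
Step 12: cancel R6 -> on_hand[A=29 B=41 C=44] avail[A=29 B=41 C=44] open={}
Step 13: reserve R7 B 1 -> on_hand[A=29 B=41 C=44] avail[A=29 B=40 C=44] open={R7}
Step 14: commit R7 -> on_hand[A=29 B=40 C=44] avail[A=29 B=40 C=44] open={}
Step 15: reserve R8 A 5 -> on_hand[A=29 B=40 C=44] avail[A=24 B=40 C=44] open={R8}
Step 16: cancel R8 -> on_hand[A=29 B=40 C=44] avail[A=29 B=40 C=44] open={}
Step 17: reserve R9 C 7 -> on_hand[A=29 B=40 C=44] avail[A=29 B=40 C=37] open={R9}
Open reservations: ['R9'] -> 1

Answer: 1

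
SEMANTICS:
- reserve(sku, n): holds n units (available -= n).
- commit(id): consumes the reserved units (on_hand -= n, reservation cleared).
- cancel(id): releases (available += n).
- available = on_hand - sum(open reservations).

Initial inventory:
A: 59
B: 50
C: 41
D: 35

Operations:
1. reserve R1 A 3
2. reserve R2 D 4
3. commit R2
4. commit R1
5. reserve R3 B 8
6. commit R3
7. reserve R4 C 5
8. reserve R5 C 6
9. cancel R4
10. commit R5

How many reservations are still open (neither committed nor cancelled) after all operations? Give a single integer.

Answer: 0

Derivation:
Step 1: reserve R1 A 3 -> on_hand[A=59 B=50 C=41 D=35] avail[A=56 B=50 C=41 D=35] open={R1}
Step 2: reserve R2 D 4 -> on_hand[A=59 B=50 C=41 D=35] avail[A=56 B=50 C=41 D=31] open={R1,R2}
Step 3: commit R2 -> on_hand[A=59 B=50 C=41 D=31] avail[A=56 B=50 C=41 D=31] open={R1}
Step 4: commit R1 -> on_hand[A=56 B=50 C=41 D=31] avail[A=56 B=50 C=41 D=31] open={}
Step 5: reserve R3 B 8 -> on_hand[A=56 B=50 C=41 D=31] avail[A=56 B=42 C=41 D=31] open={R3}
Step 6: commit R3 -> on_hand[A=56 B=42 C=41 D=31] avail[A=56 B=42 C=41 D=31] open={}
Step 7: reserve R4 C 5 -> on_hand[A=56 B=42 C=41 D=31] avail[A=56 B=42 C=36 D=31] open={R4}
Step 8: reserve R5 C 6 -> on_hand[A=56 B=42 C=41 D=31] avail[A=56 B=42 C=30 D=31] open={R4,R5}
Step 9: cancel R4 -> on_hand[A=56 B=42 C=41 D=31] avail[A=56 B=42 C=35 D=31] open={R5}
Step 10: commit R5 -> on_hand[A=56 B=42 C=35 D=31] avail[A=56 B=42 C=35 D=31] open={}
Open reservations: [] -> 0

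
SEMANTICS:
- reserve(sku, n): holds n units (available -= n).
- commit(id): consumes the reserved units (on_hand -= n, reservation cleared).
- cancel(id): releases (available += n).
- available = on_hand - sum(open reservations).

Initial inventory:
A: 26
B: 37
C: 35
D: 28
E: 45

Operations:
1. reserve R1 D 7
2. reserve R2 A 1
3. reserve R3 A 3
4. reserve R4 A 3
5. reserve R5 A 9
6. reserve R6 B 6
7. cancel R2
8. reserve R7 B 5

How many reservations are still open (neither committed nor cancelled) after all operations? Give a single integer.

Step 1: reserve R1 D 7 -> on_hand[A=26 B=37 C=35 D=28 E=45] avail[A=26 B=37 C=35 D=21 E=45] open={R1}
Step 2: reserve R2 A 1 -> on_hand[A=26 B=37 C=35 D=28 E=45] avail[A=25 B=37 C=35 D=21 E=45] open={R1,R2}
Step 3: reserve R3 A 3 -> on_hand[A=26 B=37 C=35 D=28 E=45] avail[A=22 B=37 C=35 D=21 E=45] open={R1,R2,R3}
Step 4: reserve R4 A 3 -> on_hand[A=26 B=37 C=35 D=28 E=45] avail[A=19 B=37 C=35 D=21 E=45] open={R1,R2,R3,R4}
Step 5: reserve R5 A 9 -> on_hand[A=26 B=37 C=35 D=28 E=45] avail[A=10 B=37 C=35 D=21 E=45] open={R1,R2,R3,R4,R5}
Step 6: reserve R6 B 6 -> on_hand[A=26 B=37 C=35 D=28 E=45] avail[A=10 B=31 C=35 D=21 E=45] open={R1,R2,R3,R4,R5,R6}
Step 7: cancel R2 -> on_hand[A=26 B=37 C=35 D=28 E=45] avail[A=11 B=31 C=35 D=21 E=45] open={R1,R3,R4,R5,R6}
Step 8: reserve R7 B 5 -> on_hand[A=26 B=37 C=35 D=28 E=45] avail[A=11 B=26 C=35 D=21 E=45] open={R1,R3,R4,R5,R6,R7}
Open reservations: ['R1', 'R3', 'R4', 'R5', 'R6', 'R7'] -> 6

Answer: 6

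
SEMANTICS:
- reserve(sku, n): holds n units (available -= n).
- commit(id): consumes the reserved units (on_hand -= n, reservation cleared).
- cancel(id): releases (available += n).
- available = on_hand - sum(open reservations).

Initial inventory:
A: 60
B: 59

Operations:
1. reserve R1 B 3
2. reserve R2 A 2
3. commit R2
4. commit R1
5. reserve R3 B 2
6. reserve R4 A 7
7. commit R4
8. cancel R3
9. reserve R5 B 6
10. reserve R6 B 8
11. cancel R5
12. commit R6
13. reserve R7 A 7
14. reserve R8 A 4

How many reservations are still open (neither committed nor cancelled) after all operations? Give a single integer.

Step 1: reserve R1 B 3 -> on_hand[A=60 B=59] avail[A=60 B=56] open={R1}
Step 2: reserve R2 A 2 -> on_hand[A=60 B=59] avail[A=58 B=56] open={R1,R2}
Step 3: commit R2 -> on_hand[A=58 B=59] avail[A=58 B=56] open={R1}
Step 4: commit R1 -> on_hand[A=58 B=56] avail[A=58 B=56] open={}
Step 5: reserve R3 B 2 -> on_hand[A=58 B=56] avail[A=58 B=54] open={R3}
Step 6: reserve R4 A 7 -> on_hand[A=58 B=56] avail[A=51 B=54] open={R3,R4}
Step 7: commit R4 -> on_hand[A=51 B=56] avail[A=51 B=54] open={R3}
Step 8: cancel R3 -> on_hand[A=51 B=56] avail[A=51 B=56] open={}
Step 9: reserve R5 B 6 -> on_hand[A=51 B=56] avail[A=51 B=50] open={R5}
Step 10: reserve R6 B 8 -> on_hand[A=51 B=56] avail[A=51 B=42] open={R5,R6}
Step 11: cancel R5 -> on_hand[A=51 B=56] avail[A=51 B=48] open={R6}
Step 12: commit R6 -> on_hand[A=51 B=48] avail[A=51 B=48] open={}
Step 13: reserve R7 A 7 -> on_hand[A=51 B=48] avail[A=44 B=48] open={R7}
Step 14: reserve R8 A 4 -> on_hand[A=51 B=48] avail[A=40 B=48] open={R7,R8}
Open reservations: ['R7', 'R8'] -> 2

Answer: 2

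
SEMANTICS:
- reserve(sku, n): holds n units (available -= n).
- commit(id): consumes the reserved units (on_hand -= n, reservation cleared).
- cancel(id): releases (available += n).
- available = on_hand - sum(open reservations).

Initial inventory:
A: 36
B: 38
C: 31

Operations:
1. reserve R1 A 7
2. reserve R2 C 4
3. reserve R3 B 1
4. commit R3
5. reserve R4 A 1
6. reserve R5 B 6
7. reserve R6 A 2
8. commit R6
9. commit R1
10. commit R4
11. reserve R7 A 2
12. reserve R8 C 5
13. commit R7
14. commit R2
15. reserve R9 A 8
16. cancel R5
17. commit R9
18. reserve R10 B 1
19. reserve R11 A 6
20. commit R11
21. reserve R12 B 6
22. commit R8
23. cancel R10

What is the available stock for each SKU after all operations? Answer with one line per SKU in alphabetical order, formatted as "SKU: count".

Answer: A: 10
B: 31
C: 22

Derivation:
Step 1: reserve R1 A 7 -> on_hand[A=36 B=38 C=31] avail[A=29 B=38 C=31] open={R1}
Step 2: reserve R2 C 4 -> on_hand[A=36 B=38 C=31] avail[A=29 B=38 C=27] open={R1,R2}
Step 3: reserve R3 B 1 -> on_hand[A=36 B=38 C=31] avail[A=29 B=37 C=27] open={R1,R2,R3}
Step 4: commit R3 -> on_hand[A=36 B=37 C=31] avail[A=29 B=37 C=27] open={R1,R2}
Step 5: reserve R4 A 1 -> on_hand[A=36 B=37 C=31] avail[A=28 B=37 C=27] open={R1,R2,R4}
Step 6: reserve R5 B 6 -> on_hand[A=36 B=37 C=31] avail[A=28 B=31 C=27] open={R1,R2,R4,R5}
Step 7: reserve R6 A 2 -> on_hand[A=36 B=37 C=31] avail[A=26 B=31 C=27] open={R1,R2,R4,R5,R6}
Step 8: commit R6 -> on_hand[A=34 B=37 C=31] avail[A=26 B=31 C=27] open={R1,R2,R4,R5}
Step 9: commit R1 -> on_hand[A=27 B=37 C=31] avail[A=26 B=31 C=27] open={R2,R4,R5}
Step 10: commit R4 -> on_hand[A=26 B=37 C=31] avail[A=26 B=31 C=27] open={R2,R5}
Step 11: reserve R7 A 2 -> on_hand[A=26 B=37 C=31] avail[A=24 B=31 C=27] open={R2,R5,R7}
Step 12: reserve R8 C 5 -> on_hand[A=26 B=37 C=31] avail[A=24 B=31 C=22] open={R2,R5,R7,R8}
Step 13: commit R7 -> on_hand[A=24 B=37 C=31] avail[A=24 B=31 C=22] open={R2,R5,R8}
Step 14: commit R2 -> on_hand[A=24 B=37 C=27] avail[A=24 B=31 C=22] open={R5,R8}
Step 15: reserve R9 A 8 -> on_hand[A=24 B=37 C=27] avail[A=16 B=31 C=22] open={R5,R8,R9}
Step 16: cancel R5 -> on_hand[A=24 B=37 C=27] avail[A=16 B=37 C=22] open={R8,R9}
Step 17: commit R9 -> on_hand[A=16 B=37 C=27] avail[A=16 B=37 C=22] open={R8}
Step 18: reserve R10 B 1 -> on_hand[A=16 B=37 C=27] avail[A=16 B=36 C=22] open={R10,R8}
Step 19: reserve R11 A 6 -> on_hand[A=16 B=37 C=27] avail[A=10 B=36 C=22] open={R10,R11,R8}
Step 20: commit R11 -> on_hand[A=10 B=37 C=27] avail[A=10 B=36 C=22] open={R10,R8}
Step 21: reserve R12 B 6 -> on_hand[A=10 B=37 C=27] avail[A=10 B=30 C=22] open={R10,R12,R8}
Step 22: commit R8 -> on_hand[A=10 B=37 C=22] avail[A=10 B=30 C=22] open={R10,R12}
Step 23: cancel R10 -> on_hand[A=10 B=37 C=22] avail[A=10 B=31 C=22] open={R12}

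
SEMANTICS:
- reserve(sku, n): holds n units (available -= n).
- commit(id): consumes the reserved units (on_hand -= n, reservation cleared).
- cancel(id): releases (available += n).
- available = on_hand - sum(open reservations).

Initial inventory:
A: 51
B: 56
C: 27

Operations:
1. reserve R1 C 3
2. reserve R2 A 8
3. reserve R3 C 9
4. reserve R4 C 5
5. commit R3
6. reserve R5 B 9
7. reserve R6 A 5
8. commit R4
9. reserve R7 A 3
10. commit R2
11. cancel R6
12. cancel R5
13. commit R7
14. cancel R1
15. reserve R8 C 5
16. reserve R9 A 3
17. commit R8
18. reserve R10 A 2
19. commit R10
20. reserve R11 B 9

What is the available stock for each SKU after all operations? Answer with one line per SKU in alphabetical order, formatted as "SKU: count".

Answer: A: 35
B: 47
C: 8

Derivation:
Step 1: reserve R1 C 3 -> on_hand[A=51 B=56 C=27] avail[A=51 B=56 C=24] open={R1}
Step 2: reserve R2 A 8 -> on_hand[A=51 B=56 C=27] avail[A=43 B=56 C=24] open={R1,R2}
Step 3: reserve R3 C 9 -> on_hand[A=51 B=56 C=27] avail[A=43 B=56 C=15] open={R1,R2,R3}
Step 4: reserve R4 C 5 -> on_hand[A=51 B=56 C=27] avail[A=43 B=56 C=10] open={R1,R2,R3,R4}
Step 5: commit R3 -> on_hand[A=51 B=56 C=18] avail[A=43 B=56 C=10] open={R1,R2,R4}
Step 6: reserve R5 B 9 -> on_hand[A=51 B=56 C=18] avail[A=43 B=47 C=10] open={R1,R2,R4,R5}
Step 7: reserve R6 A 5 -> on_hand[A=51 B=56 C=18] avail[A=38 B=47 C=10] open={R1,R2,R4,R5,R6}
Step 8: commit R4 -> on_hand[A=51 B=56 C=13] avail[A=38 B=47 C=10] open={R1,R2,R5,R6}
Step 9: reserve R7 A 3 -> on_hand[A=51 B=56 C=13] avail[A=35 B=47 C=10] open={R1,R2,R5,R6,R7}
Step 10: commit R2 -> on_hand[A=43 B=56 C=13] avail[A=35 B=47 C=10] open={R1,R5,R6,R7}
Step 11: cancel R6 -> on_hand[A=43 B=56 C=13] avail[A=40 B=47 C=10] open={R1,R5,R7}
Step 12: cancel R5 -> on_hand[A=43 B=56 C=13] avail[A=40 B=56 C=10] open={R1,R7}
Step 13: commit R7 -> on_hand[A=40 B=56 C=13] avail[A=40 B=56 C=10] open={R1}
Step 14: cancel R1 -> on_hand[A=40 B=56 C=13] avail[A=40 B=56 C=13] open={}
Step 15: reserve R8 C 5 -> on_hand[A=40 B=56 C=13] avail[A=40 B=56 C=8] open={R8}
Step 16: reserve R9 A 3 -> on_hand[A=40 B=56 C=13] avail[A=37 B=56 C=8] open={R8,R9}
Step 17: commit R8 -> on_hand[A=40 B=56 C=8] avail[A=37 B=56 C=8] open={R9}
Step 18: reserve R10 A 2 -> on_hand[A=40 B=56 C=8] avail[A=35 B=56 C=8] open={R10,R9}
Step 19: commit R10 -> on_hand[A=38 B=56 C=8] avail[A=35 B=56 C=8] open={R9}
Step 20: reserve R11 B 9 -> on_hand[A=38 B=56 C=8] avail[A=35 B=47 C=8] open={R11,R9}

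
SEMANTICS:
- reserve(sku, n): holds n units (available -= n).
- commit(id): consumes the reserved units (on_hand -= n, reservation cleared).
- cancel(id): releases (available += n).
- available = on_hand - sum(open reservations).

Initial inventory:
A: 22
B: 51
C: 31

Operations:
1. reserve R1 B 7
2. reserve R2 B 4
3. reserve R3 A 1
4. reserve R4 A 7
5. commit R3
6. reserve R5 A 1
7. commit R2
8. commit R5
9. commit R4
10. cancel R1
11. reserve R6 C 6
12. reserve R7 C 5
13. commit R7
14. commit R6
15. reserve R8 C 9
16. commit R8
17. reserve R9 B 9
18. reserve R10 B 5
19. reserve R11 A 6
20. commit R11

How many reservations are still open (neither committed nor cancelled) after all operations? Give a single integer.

Step 1: reserve R1 B 7 -> on_hand[A=22 B=51 C=31] avail[A=22 B=44 C=31] open={R1}
Step 2: reserve R2 B 4 -> on_hand[A=22 B=51 C=31] avail[A=22 B=40 C=31] open={R1,R2}
Step 3: reserve R3 A 1 -> on_hand[A=22 B=51 C=31] avail[A=21 B=40 C=31] open={R1,R2,R3}
Step 4: reserve R4 A 7 -> on_hand[A=22 B=51 C=31] avail[A=14 B=40 C=31] open={R1,R2,R3,R4}
Step 5: commit R3 -> on_hand[A=21 B=51 C=31] avail[A=14 B=40 C=31] open={R1,R2,R4}
Step 6: reserve R5 A 1 -> on_hand[A=21 B=51 C=31] avail[A=13 B=40 C=31] open={R1,R2,R4,R5}
Step 7: commit R2 -> on_hand[A=21 B=47 C=31] avail[A=13 B=40 C=31] open={R1,R4,R5}
Step 8: commit R5 -> on_hand[A=20 B=47 C=31] avail[A=13 B=40 C=31] open={R1,R4}
Step 9: commit R4 -> on_hand[A=13 B=47 C=31] avail[A=13 B=40 C=31] open={R1}
Step 10: cancel R1 -> on_hand[A=13 B=47 C=31] avail[A=13 B=47 C=31] open={}
Step 11: reserve R6 C 6 -> on_hand[A=13 B=47 C=31] avail[A=13 B=47 C=25] open={R6}
Step 12: reserve R7 C 5 -> on_hand[A=13 B=47 C=31] avail[A=13 B=47 C=20] open={R6,R7}
Step 13: commit R7 -> on_hand[A=13 B=47 C=26] avail[A=13 B=47 C=20] open={R6}
Step 14: commit R6 -> on_hand[A=13 B=47 C=20] avail[A=13 B=47 C=20] open={}
Step 15: reserve R8 C 9 -> on_hand[A=13 B=47 C=20] avail[A=13 B=47 C=11] open={R8}
Step 16: commit R8 -> on_hand[A=13 B=47 C=11] avail[A=13 B=47 C=11] open={}
Step 17: reserve R9 B 9 -> on_hand[A=13 B=47 C=11] avail[A=13 B=38 C=11] open={R9}
Step 18: reserve R10 B 5 -> on_hand[A=13 B=47 C=11] avail[A=13 B=33 C=11] open={R10,R9}
Step 19: reserve R11 A 6 -> on_hand[A=13 B=47 C=11] avail[A=7 B=33 C=11] open={R10,R11,R9}
Step 20: commit R11 -> on_hand[A=7 B=47 C=11] avail[A=7 B=33 C=11] open={R10,R9}
Open reservations: ['R10', 'R9'] -> 2

Answer: 2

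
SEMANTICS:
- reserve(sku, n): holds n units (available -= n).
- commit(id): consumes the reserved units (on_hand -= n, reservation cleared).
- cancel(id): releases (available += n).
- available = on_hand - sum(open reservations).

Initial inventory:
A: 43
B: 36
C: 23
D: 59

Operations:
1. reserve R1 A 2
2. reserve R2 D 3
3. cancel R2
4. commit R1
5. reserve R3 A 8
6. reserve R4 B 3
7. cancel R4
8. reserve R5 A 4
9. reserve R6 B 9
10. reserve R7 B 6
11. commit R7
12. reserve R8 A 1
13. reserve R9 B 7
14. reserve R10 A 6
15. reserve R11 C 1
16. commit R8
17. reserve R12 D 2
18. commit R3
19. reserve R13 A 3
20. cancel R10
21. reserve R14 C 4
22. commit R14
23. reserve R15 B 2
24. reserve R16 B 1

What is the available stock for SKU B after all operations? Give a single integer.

Answer: 11

Derivation:
Step 1: reserve R1 A 2 -> on_hand[A=43 B=36 C=23 D=59] avail[A=41 B=36 C=23 D=59] open={R1}
Step 2: reserve R2 D 3 -> on_hand[A=43 B=36 C=23 D=59] avail[A=41 B=36 C=23 D=56] open={R1,R2}
Step 3: cancel R2 -> on_hand[A=43 B=36 C=23 D=59] avail[A=41 B=36 C=23 D=59] open={R1}
Step 4: commit R1 -> on_hand[A=41 B=36 C=23 D=59] avail[A=41 B=36 C=23 D=59] open={}
Step 5: reserve R3 A 8 -> on_hand[A=41 B=36 C=23 D=59] avail[A=33 B=36 C=23 D=59] open={R3}
Step 6: reserve R4 B 3 -> on_hand[A=41 B=36 C=23 D=59] avail[A=33 B=33 C=23 D=59] open={R3,R4}
Step 7: cancel R4 -> on_hand[A=41 B=36 C=23 D=59] avail[A=33 B=36 C=23 D=59] open={R3}
Step 8: reserve R5 A 4 -> on_hand[A=41 B=36 C=23 D=59] avail[A=29 B=36 C=23 D=59] open={R3,R5}
Step 9: reserve R6 B 9 -> on_hand[A=41 B=36 C=23 D=59] avail[A=29 B=27 C=23 D=59] open={R3,R5,R6}
Step 10: reserve R7 B 6 -> on_hand[A=41 B=36 C=23 D=59] avail[A=29 B=21 C=23 D=59] open={R3,R5,R6,R7}
Step 11: commit R7 -> on_hand[A=41 B=30 C=23 D=59] avail[A=29 B=21 C=23 D=59] open={R3,R5,R6}
Step 12: reserve R8 A 1 -> on_hand[A=41 B=30 C=23 D=59] avail[A=28 B=21 C=23 D=59] open={R3,R5,R6,R8}
Step 13: reserve R9 B 7 -> on_hand[A=41 B=30 C=23 D=59] avail[A=28 B=14 C=23 D=59] open={R3,R5,R6,R8,R9}
Step 14: reserve R10 A 6 -> on_hand[A=41 B=30 C=23 D=59] avail[A=22 B=14 C=23 D=59] open={R10,R3,R5,R6,R8,R9}
Step 15: reserve R11 C 1 -> on_hand[A=41 B=30 C=23 D=59] avail[A=22 B=14 C=22 D=59] open={R10,R11,R3,R5,R6,R8,R9}
Step 16: commit R8 -> on_hand[A=40 B=30 C=23 D=59] avail[A=22 B=14 C=22 D=59] open={R10,R11,R3,R5,R6,R9}
Step 17: reserve R12 D 2 -> on_hand[A=40 B=30 C=23 D=59] avail[A=22 B=14 C=22 D=57] open={R10,R11,R12,R3,R5,R6,R9}
Step 18: commit R3 -> on_hand[A=32 B=30 C=23 D=59] avail[A=22 B=14 C=22 D=57] open={R10,R11,R12,R5,R6,R9}
Step 19: reserve R13 A 3 -> on_hand[A=32 B=30 C=23 D=59] avail[A=19 B=14 C=22 D=57] open={R10,R11,R12,R13,R5,R6,R9}
Step 20: cancel R10 -> on_hand[A=32 B=30 C=23 D=59] avail[A=25 B=14 C=22 D=57] open={R11,R12,R13,R5,R6,R9}
Step 21: reserve R14 C 4 -> on_hand[A=32 B=30 C=23 D=59] avail[A=25 B=14 C=18 D=57] open={R11,R12,R13,R14,R5,R6,R9}
Step 22: commit R14 -> on_hand[A=32 B=30 C=19 D=59] avail[A=25 B=14 C=18 D=57] open={R11,R12,R13,R5,R6,R9}
Step 23: reserve R15 B 2 -> on_hand[A=32 B=30 C=19 D=59] avail[A=25 B=12 C=18 D=57] open={R11,R12,R13,R15,R5,R6,R9}
Step 24: reserve R16 B 1 -> on_hand[A=32 B=30 C=19 D=59] avail[A=25 B=11 C=18 D=57] open={R11,R12,R13,R15,R16,R5,R6,R9}
Final available[B] = 11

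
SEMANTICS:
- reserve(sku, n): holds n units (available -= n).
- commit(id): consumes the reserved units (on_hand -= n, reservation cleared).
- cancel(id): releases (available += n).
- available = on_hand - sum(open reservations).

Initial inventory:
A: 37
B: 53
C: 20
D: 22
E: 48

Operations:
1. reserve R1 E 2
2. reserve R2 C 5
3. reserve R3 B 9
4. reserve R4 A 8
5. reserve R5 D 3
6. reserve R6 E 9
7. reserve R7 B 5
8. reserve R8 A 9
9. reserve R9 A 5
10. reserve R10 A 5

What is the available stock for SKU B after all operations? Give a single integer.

Answer: 39

Derivation:
Step 1: reserve R1 E 2 -> on_hand[A=37 B=53 C=20 D=22 E=48] avail[A=37 B=53 C=20 D=22 E=46] open={R1}
Step 2: reserve R2 C 5 -> on_hand[A=37 B=53 C=20 D=22 E=48] avail[A=37 B=53 C=15 D=22 E=46] open={R1,R2}
Step 3: reserve R3 B 9 -> on_hand[A=37 B=53 C=20 D=22 E=48] avail[A=37 B=44 C=15 D=22 E=46] open={R1,R2,R3}
Step 4: reserve R4 A 8 -> on_hand[A=37 B=53 C=20 D=22 E=48] avail[A=29 B=44 C=15 D=22 E=46] open={R1,R2,R3,R4}
Step 5: reserve R5 D 3 -> on_hand[A=37 B=53 C=20 D=22 E=48] avail[A=29 B=44 C=15 D=19 E=46] open={R1,R2,R3,R4,R5}
Step 6: reserve R6 E 9 -> on_hand[A=37 B=53 C=20 D=22 E=48] avail[A=29 B=44 C=15 D=19 E=37] open={R1,R2,R3,R4,R5,R6}
Step 7: reserve R7 B 5 -> on_hand[A=37 B=53 C=20 D=22 E=48] avail[A=29 B=39 C=15 D=19 E=37] open={R1,R2,R3,R4,R5,R6,R7}
Step 8: reserve R8 A 9 -> on_hand[A=37 B=53 C=20 D=22 E=48] avail[A=20 B=39 C=15 D=19 E=37] open={R1,R2,R3,R4,R5,R6,R7,R8}
Step 9: reserve R9 A 5 -> on_hand[A=37 B=53 C=20 D=22 E=48] avail[A=15 B=39 C=15 D=19 E=37] open={R1,R2,R3,R4,R5,R6,R7,R8,R9}
Step 10: reserve R10 A 5 -> on_hand[A=37 B=53 C=20 D=22 E=48] avail[A=10 B=39 C=15 D=19 E=37] open={R1,R10,R2,R3,R4,R5,R6,R7,R8,R9}
Final available[B] = 39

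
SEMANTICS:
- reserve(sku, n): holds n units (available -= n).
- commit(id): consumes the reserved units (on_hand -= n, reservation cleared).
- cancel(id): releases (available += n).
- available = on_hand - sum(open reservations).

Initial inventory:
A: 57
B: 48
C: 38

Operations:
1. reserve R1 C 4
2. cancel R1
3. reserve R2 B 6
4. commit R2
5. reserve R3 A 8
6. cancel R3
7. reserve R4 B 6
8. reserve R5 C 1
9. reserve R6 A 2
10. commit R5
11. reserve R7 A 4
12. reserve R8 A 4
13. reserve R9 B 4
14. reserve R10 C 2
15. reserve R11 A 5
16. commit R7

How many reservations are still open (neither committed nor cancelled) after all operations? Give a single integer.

Step 1: reserve R1 C 4 -> on_hand[A=57 B=48 C=38] avail[A=57 B=48 C=34] open={R1}
Step 2: cancel R1 -> on_hand[A=57 B=48 C=38] avail[A=57 B=48 C=38] open={}
Step 3: reserve R2 B 6 -> on_hand[A=57 B=48 C=38] avail[A=57 B=42 C=38] open={R2}
Step 4: commit R2 -> on_hand[A=57 B=42 C=38] avail[A=57 B=42 C=38] open={}
Step 5: reserve R3 A 8 -> on_hand[A=57 B=42 C=38] avail[A=49 B=42 C=38] open={R3}
Step 6: cancel R3 -> on_hand[A=57 B=42 C=38] avail[A=57 B=42 C=38] open={}
Step 7: reserve R4 B 6 -> on_hand[A=57 B=42 C=38] avail[A=57 B=36 C=38] open={R4}
Step 8: reserve R5 C 1 -> on_hand[A=57 B=42 C=38] avail[A=57 B=36 C=37] open={R4,R5}
Step 9: reserve R6 A 2 -> on_hand[A=57 B=42 C=38] avail[A=55 B=36 C=37] open={R4,R5,R6}
Step 10: commit R5 -> on_hand[A=57 B=42 C=37] avail[A=55 B=36 C=37] open={R4,R6}
Step 11: reserve R7 A 4 -> on_hand[A=57 B=42 C=37] avail[A=51 B=36 C=37] open={R4,R6,R7}
Step 12: reserve R8 A 4 -> on_hand[A=57 B=42 C=37] avail[A=47 B=36 C=37] open={R4,R6,R7,R8}
Step 13: reserve R9 B 4 -> on_hand[A=57 B=42 C=37] avail[A=47 B=32 C=37] open={R4,R6,R7,R8,R9}
Step 14: reserve R10 C 2 -> on_hand[A=57 B=42 C=37] avail[A=47 B=32 C=35] open={R10,R4,R6,R7,R8,R9}
Step 15: reserve R11 A 5 -> on_hand[A=57 B=42 C=37] avail[A=42 B=32 C=35] open={R10,R11,R4,R6,R7,R8,R9}
Step 16: commit R7 -> on_hand[A=53 B=42 C=37] avail[A=42 B=32 C=35] open={R10,R11,R4,R6,R8,R9}
Open reservations: ['R10', 'R11', 'R4', 'R6', 'R8', 'R9'] -> 6

Answer: 6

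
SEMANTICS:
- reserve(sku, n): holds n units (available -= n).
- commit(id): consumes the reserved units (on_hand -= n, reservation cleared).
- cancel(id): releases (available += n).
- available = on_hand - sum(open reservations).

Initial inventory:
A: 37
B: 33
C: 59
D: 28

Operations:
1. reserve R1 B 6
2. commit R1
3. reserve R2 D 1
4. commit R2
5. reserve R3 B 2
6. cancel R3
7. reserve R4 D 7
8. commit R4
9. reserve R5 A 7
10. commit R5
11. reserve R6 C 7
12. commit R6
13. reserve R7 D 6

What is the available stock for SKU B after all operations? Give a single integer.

Step 1: reserve R1 B 6 -> on_hand[A=37 B=33 C=59 D=28] avail[A=37 B=27 C=59 D=28] open={R1}
Step 2: commit R1 -> on_hand[A=37 B=27 C=59 D=28] avail[A=37 B=27 C=59 D=28] open={}
Step 3: reserve R2 D 1 -> on_hand[A=37 B=27 C=59 D=28] avail[A=37 B=27 C=59 D=27] open={R2}
Step 4: commit R2 -> on_hand[A=37 B=27 C=59 D=27] avail[A=37 B=27 C=59 D=27] open={}
Step 5: reserve R3 B 2 -> on_hand[A=37 B=27 C=59 D=27] avail[A=37 B=25 C=59 D=27] open={R3}
Step 6: cancel R3 -> on_hand[A=37 B=27 C=59 D=27] avail[A=37 B=27 C=59 D=27] open={}
Step 7: reserve R4 D 7 -> on_hand[A=37 B=27 C=59 D=27] avail[A=37 B=27 C=59 D=20] open={R4}
Step 8: commit R4 -> on_hand[A=37 B=27 C=59 D=20] avail[A=37 B=27 C=59 D=20] open={}
Step 9: reserve R5 A 7 -> on_hand[A=37 B=27 C=59 D=20] avail[A=30 B=27 C=59 D=20] open={R5}
Step 10: commit R5 -> on_hand[A=30 B=27 C=59 D=20] avail[A=30 B=27 C=59 D=20] open={}
Step 11: reserve R6 C 7 -> on_hand[A=30 B=27 C=59 D=20] avail[A=30 B=27 C=52 D=20] open={R6}
Step 12: commit R6 -> on_hand[A=30 B=27 C=52 D=20] avail[A=30 B=27 C=52 D=20] open={}
Step 13: reserve R7 D 6 -> on_hand[A=30 B=27 C=52 D=20] avail[A=30 B=27 C=52 D=14] open={R7}
Final available[B] = 27

Answer: 27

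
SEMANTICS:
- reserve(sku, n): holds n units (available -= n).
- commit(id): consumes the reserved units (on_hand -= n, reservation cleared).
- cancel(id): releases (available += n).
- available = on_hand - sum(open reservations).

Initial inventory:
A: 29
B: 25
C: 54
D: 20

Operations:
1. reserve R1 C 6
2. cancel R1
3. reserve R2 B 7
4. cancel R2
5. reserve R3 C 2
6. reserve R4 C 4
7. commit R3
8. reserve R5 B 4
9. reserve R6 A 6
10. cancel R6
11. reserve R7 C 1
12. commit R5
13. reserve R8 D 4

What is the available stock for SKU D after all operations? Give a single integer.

Step 1: reserve R1 C 6 -> on_hand[A=29 B=25 C=54 D=20] avail[A=29 B=25 C=48 D=20] open={R1}
Step 2: cancel R1 -> on_hand[A=29 B=25 C=54 D=20] avail[A=29 B=25 C=54 D=20] open={}
Step 3: reserve R2 B 7 -> on_hand[A=29 B=25 C=54 D=20] avail[A=29 B=18 C=54 D=20] open={R2}
Step 4: cancel R2 -> on_hand[A=29 B=25 C=54 D=20] avail[A=29 B=25 C=54 D=20] open={}
Step 5: reserve R3 C 2 -> on_hand[A=29 B=25 C=54 D=20] avail[A=29 B=25 C=52 D=20] open={R3}
Step 6: reserve R4 C 4 -> on_hand[A=29 B=25 C=54 D=20] avail[A=29 B=25 C=48 D=20] open={R3,R4}
Step 7: commit R3 -> on_hand[A=29 B=25 C=52 D=20] avail[A=29 B=25 C=48 D=20] open={R4}
Step 8: reserve R5 B 4 -> on_hand[A=29 B=25 C=52 D=20] avail[A=29 B=21 C=48 D=20] open={R4,R5}
Step 9: reserve R6 A 6 -> on_hand[A=29 B=25 C=52 D=20] avail[A=23 B=21 C=48 D=20] open={R4,R5,R6}
Step 10: cancel R6 -> on_hand[A=29 B=25 C=52 D=20] avail[A=29 B=21 C=48 D=20] open={R4,R5}
Step 11: reserve R7 C 1 -> on_hand[A=29 B=25 C=52 D=20] avail[A=29 B=21 C=47 D=20] open={R4,R5,R7}
Step 12: commit R5 -> on_hand[A=29 B=21 C=52 D=20] avail[A=29 B=21 C=47 D=20] open={R4,R7}
Step 13: reserve R8 D 4 -> on_hand[A=29 B=21 C=52 D=20] avail[A=29 B=21 C=47 D=16] open={R4,R7,R8}
Final available[D] = 16

Answer: 16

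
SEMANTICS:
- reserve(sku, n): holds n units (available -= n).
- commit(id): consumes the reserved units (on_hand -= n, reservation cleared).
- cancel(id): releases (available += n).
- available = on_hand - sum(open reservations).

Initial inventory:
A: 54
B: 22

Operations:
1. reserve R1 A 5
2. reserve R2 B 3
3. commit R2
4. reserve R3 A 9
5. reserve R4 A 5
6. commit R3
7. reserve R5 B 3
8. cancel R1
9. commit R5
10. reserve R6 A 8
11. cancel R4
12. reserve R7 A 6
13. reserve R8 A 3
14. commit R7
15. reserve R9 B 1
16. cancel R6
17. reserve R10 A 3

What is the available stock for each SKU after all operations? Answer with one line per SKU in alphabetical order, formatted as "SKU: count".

Step 1: reserve R1 A 5 -> on_hand[A=54 B=22] avail[A=49 B=22] open={R1}
Step 2: reserve R2 B 3 -> on_hand[A=54 B=22] avail[A=49 B=19] open={R1,R2}
Step 3: commit R2 -> on_hand[A=54 B=19] avail[A=49 B=19] open={R1}
Step 4: reserve R3 A 9 -> on_hand[A=54 B=19] avail[A=40 B=19] open={R1,R3}
Step 5: reserve R4 A 5 -> on_hand[A=54 B=19] avail[A=35 B=19] open={R1,R3,R4}
Step 6: commit R3 -> on_hand[A=45 B=19] avail[A=35 B=19] open={R1,R4}
Step 7: reserve R5 B 3 -> on_hand[A=45 B=19] avail[A=35 B=16] open={R1,R4,R5}
Step 8: cancel R1 -> on_hand[A=45 B=19] avail[A=40 B=16] open={R4,R5}
Step 9: commit R5 -> on_hand[A=45 B=16] avail[A=40 B=16] open={R4}
Step 10: reserve R6 A 8 -> on_hand[A=45 B=16] avail[A=32 B=16] open={R4,R6}
Step 11: cancel R4 -> on_hand[A=45 B=16] avail[A=37 B=16] open={R6}
Step 12: reserve R7 A 6 -> on_hand[A=45 B=16] avail[A=31 B=16] open={R6,R7}
Step 13: reserve R8 A 3 -> on_hand[A=45 B=16] avail[A=28 B=16] open={R6,R7,R8}
Step 14: commit R7 -> on_hand[A=39 B=16] avail[A=28 B=16] open={R6,R8}
Step 15: reserve R9 B 1 -> on_hand[A=39 B=16] avail[A=28 B=15] open={R6,R8,R9}
Step 16: cancel R6 -> on_hand[A=39 B=16] avail[A=36 B=15] open={R8,R9}
Step 17: reserve R10 A 3 -> on_hand[A=39 B=16] avail[A=33 B=15] open={R10,R8,R9}

Answer: A: 33
B: 15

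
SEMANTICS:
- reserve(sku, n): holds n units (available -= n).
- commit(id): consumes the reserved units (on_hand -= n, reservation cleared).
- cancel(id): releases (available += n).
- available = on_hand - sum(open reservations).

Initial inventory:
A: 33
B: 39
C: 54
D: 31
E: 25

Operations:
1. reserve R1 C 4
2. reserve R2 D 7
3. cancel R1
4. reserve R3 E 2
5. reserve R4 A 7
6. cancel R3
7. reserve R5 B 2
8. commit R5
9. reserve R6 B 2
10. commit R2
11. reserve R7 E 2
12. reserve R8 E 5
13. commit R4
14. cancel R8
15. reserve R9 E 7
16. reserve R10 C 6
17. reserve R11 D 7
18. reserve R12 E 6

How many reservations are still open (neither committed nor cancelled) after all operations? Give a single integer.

Answer: 6

Derivation:
Step 1: reserve R1 C 4 -> on_hand[A=33 B=39 C=54 D=31 E=25] avail[A=33 B=39 C=50 D=31 E=25] open={R1}
Step 2: reserve R2 D 7 -> on_hand[A=33 B=39 C=54 D=31 E=25] avail[A=33 B=39 C=50 D=24 E=25] open={R1,R2}
Step 3: cancel R1 -> on_hand[A=33 B=39 C=54 D=31 E=25] avail[A=33 B=39 C=54 D=24 E=25] open={R2}
Step 4: reserve R3 E 2 -> on_hand[A=33 B=39 C=54 D=31 E=25] avail[A=33 B=39 C=54 D=24 E=23] open={R2,R3}
Step 5: reserve R4 A 7 -> on_hand[A=33 B=39 C=54 D=31 E=25] avail[A=26 B=39 C=54 D=24 E=23] open={R2,R3,R4}
Step 6: cancel R3 -> on_hand[A=33 B=39 C=54 D=31 E=25] avail[A=26 B=39 C=54 D=24 E=25] open={R2,R4}
Step 7: reserve R5 B 2 -> on_hand[A=33 B=39 C=54 D=31 E=25] avail[A=26 B=37 C=54 D=24 E=25] open={R2,R4,R5}
Step 8: commit R5 -> on_hand[A=33 B=37 C=54 D=31 E=25] avail[A=26 B=37 C=54 D=24 E=25] open={R2,R4}
Step 9: reserve R6 B 2 -> on_hand[A=33 B=37 C=54 D=31 E=25] avail[A=26 B=35 C=54 D=24 E=25] open={R2,R4,R6}
Step 10: commit R2 -> on_hand[A=33 B=37 C=54 D=24 E=25] avail[A=26 B=35 C=54 D=24 E=25] open={R4,R6}
Step 11: reserve R7 E 2 -> on_hand[A=33 B=37 C=54 D=24 E=25] avail[A=26 B=35 C=54 D=24 E=23] open={R4,R6,R7}
Step 12: reserve R8 E 5 -> on_hand[A=33 B=37 C=54 D=24 E=25] avail[A=26 B=35 C=54 D=24 E=18] open={R4,R6,R7,R8}
Step 13: commit R4 -> on_hand[A=26 B=37 C=54 D=24 E=25] avail[A=26 B=35 C=54 D=24 E=18] open={R6,R7,R8}
Step 14: cancel R8 -> on_hand[A=26 B=37 C=54 D=24 E=25] avail[A=26 B=35 C=54 D=24 E=23] open={R6,R7}
Step 15: reserve R9 E 7 -> on_hand[A=26 B=37 C=54 D=24 E=25] avail[A=26 B=35 C=54 D=24 E=16] open={R6,R7,R9}
Step 16: reserve R10 C 6 -> on_hand[A=26 B=37 C=54 D=24 E=25] avail[A=26 B=35 C=48 D=24 E=16] open={R10,R6,R7,R9}
Step 17: reserve R11 D 7 -> on_hand[A=26 B=37 C=54 D=24 E=25] avail[A=26 B=35 C=48 D=17 E=16] open={R10,R11,R6,R7,R9}
Step 18: reserve R12 E 6 -> on_hand[A=26 B=37 C=54 D=24 E=25] avail[A=26 B=35 C=48 D=17 E=10] open={R10,R11,R12,R6,R7,R9}
Open reservations: ['R10', 'R11', 'R12', 'R6', 'R7', 'R9'] -> 6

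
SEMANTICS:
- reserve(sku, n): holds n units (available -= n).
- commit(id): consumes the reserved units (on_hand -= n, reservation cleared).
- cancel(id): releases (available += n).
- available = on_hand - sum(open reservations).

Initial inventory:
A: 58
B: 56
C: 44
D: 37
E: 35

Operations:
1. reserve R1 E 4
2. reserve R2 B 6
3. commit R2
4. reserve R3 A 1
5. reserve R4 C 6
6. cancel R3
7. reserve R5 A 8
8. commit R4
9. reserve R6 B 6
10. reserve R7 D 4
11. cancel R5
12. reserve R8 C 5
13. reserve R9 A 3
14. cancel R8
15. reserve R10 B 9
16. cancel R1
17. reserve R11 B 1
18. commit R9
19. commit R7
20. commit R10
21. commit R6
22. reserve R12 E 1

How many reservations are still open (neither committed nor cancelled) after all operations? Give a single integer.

Step 1: reserve R1 E 4 -> on_hand[A=58 B=56 C=44 D=37 E=35] avail[A=58 B=56 C=44 D=37 E=31] open={R1}
Step 2: reserve R2 B 6 -> on_hand[A=58 B=56 C=44 D=37 E=35] avail[A=58 B=50 C=44 D=37 E=31] open={R1,R2}
Step 3: commit R2 -> on_hand[A=58 B=50 C=44 D=37 E=35] avail[A=58 B=50 C=44 D=37 E=31] open={R1}
Step 4: reserve R3 A 1 -> on_hand[A=58 B=50 C=44 D=37 E=35] avail[A=57 B=50 C=44 D=37 E=31] open={R1,R3}
Step 5: reserve R4 C 6 -> on_hand[A=58 B=50 C=44 D=37 E=35] avail[A=57 B=50 C=38 D=37 E=31] open={R1,R3,R4}
Step 6: cancel R3 -> on_hand[A=58 B=50 C=44 D=37 E=35] avail[A=58 B=50 C=38 D=37 E=31] open={R1,R4}
Step 7: reserve R5 A 8 -> on_hand[A=58 B=50 C=44 D=37 E=35] avail[A=50 B=50 C=38 D=37 E=31] open={R1,R4,R5}
Step 8: commit R4 -> on_hand[A=58 B=50 C=38 D=37 E=35] avail[A=50 B=50 C=38 D=37 E=31] open={R1,R5}
Step 9: reserve R6 B 6 -> on_hand[A=58 B=50 C=38 D=37 E=35] avail[A=50 B=44 C=38 D=37 E=31] open={R1,R5,R6}
Step 10: reserve R7 D 4 -> on_hand[A=58 B=50 C=38 D=37 E=35] avail[A=50 B=44 C=38 D=33 E=31] open={R1,R5,R6,R7}
Step 11: cancel R5 -> on_hand[A=58 B=50 C=38 D=37 E=35] avail[A=58 B=44 C=38 D=33 E=31] open={R1,R6,R7}
Step 12: reserve R8 C 5 -> on_hand[A=58 B=50 C=38 D=37 E=35] avail[A=58 B=44 C=33 D=33 E=31] open={R1,R6,R7,R8}
Step 13: reserve R9 A 3 -> on_hand[A=58 B=50 C=38 D=37 E=35] avail[A=55 B=44 C=33 D=33 E=31] open={R1,R6,R7,R8,R9}
Step 14: cancel R8 -> on_hand[A=58 B=50 C=38 D=37 E=35] avail[A=55 B=44 C=38 D=33 E=31] open={R1,R6,R7,R9}
Step 15: reserve R10 B 9 -> on_hand[A=58 B=50 C=38 D=37 E=35] avail[A=55 B=35 C=38 D=33 E=31] open={R1,R10,R6,R7,R9}
Step 16: cancel R1 -> on_hand[A=58 B=50 C=38 D=37 E=35] avail[A=55 B=35 C=38 D=33 E=35] open={R10,R6,R7,R9}
Step 17: reserve R11 B 1 -> on_hand[A=58 B=50 C=38 D=37 E=35] avail[A=55 B=34 C=38 D=33 E=35] open={R10,R11,R6,R7,R9}
Step 18: commit R9 -> on_hand[A=55 B=50 C=38 D=37 E=35] avail[A=55 B=34 C=38 D=33 E=35] open={R10,R11,R6,R7}
Step 19: commit R7 -> on_hand[A=55 B=50 C=38 D=33 E=35] avail[A=55 B=34 C=38 D=33 E=35] open={R10,R11,R6}
Step 20: commit R10 -> on_hand[A=55 B=41 C=38 D=33 E=35] avail[A=55 B=34 C=38 D=33 E=35] open={R11,R6}
Step 21: commit R6 -> on_hand[A=55 B=35 C=38 D=33 E=35] avail[A=55 B=34 C=38 D=33 E=35] open={R11}
Step 22: reserve R12 E 1 -> on_hand[A=55 B=35 C=38 D=33 E=35] avail[A=55 B=34 C=38 D=33 E=34] open={R11,R12}
Open reservations: ['R11', 'R12'] -> 2

Answer: 2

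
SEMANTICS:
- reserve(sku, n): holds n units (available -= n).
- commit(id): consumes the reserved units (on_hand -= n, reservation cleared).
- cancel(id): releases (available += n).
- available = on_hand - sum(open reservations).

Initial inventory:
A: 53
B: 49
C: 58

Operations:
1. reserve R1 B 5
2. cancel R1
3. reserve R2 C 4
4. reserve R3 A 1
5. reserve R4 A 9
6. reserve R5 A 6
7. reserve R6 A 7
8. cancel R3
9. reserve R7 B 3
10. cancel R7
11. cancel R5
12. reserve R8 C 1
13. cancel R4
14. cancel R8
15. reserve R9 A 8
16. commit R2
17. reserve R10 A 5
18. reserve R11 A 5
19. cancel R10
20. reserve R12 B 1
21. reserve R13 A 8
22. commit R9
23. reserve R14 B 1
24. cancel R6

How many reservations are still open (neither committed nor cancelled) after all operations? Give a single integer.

Answer: 4

Derivation:
Step 1: reserve R1 B 5 -> on_hand[A=53 B=49 C=58] avail[A=53 B=44 C=58] open={R1}
Step 2: cancel R1 -> on_hand[A=53 B=49 C=58] avail[A=53 B=49 C=58] open={}
Step 3: reserve R2 C 4 -> on_hand[A=53 B=49 C=58] avail[A=53 B=49 C=54] open={R2}
Step 4: reserve R3 A 1 -> on_hand[A=53 B=49 C=58] avail[A=52 B=49 C=54] open={R2,R3}
Step 5: reserve R4 A 9 -> on_hand[A=53 B=49 C=58] avail[A=43 B=49 C=54] open={R2,R3,R4}
Step 6: reserve R5 A 6 -> on_hand[A=53 B=49 C=58] avail[A=37 B=49 C=54] open={R2,R3,R4,R5}
Step 7: reserve R6 A 7 -> on_hand[A=53 B=49 C=58] avail[A=30 B=49 C=54] open={R2,R3,R4,R5,R6}
Step 8: cancel R3 -> on_hand[A=53 B=49 C=58] avail[A=31 B=49 C=54] open={R2,R4,R5,R6}
Step 9: reserve R7 B 3 -> on_hand[A=53 B=49 C=58] avail[A=31 B=46 C=54] open={R2,R4,R5,R6,R7}
Step 10: cancel R7 -> on_hand[A=53 B=49 C=58] avail[A=31 B=49 C=54] open={R2,R4,R5,R6}
Step 11: cancel R5 -> on_hand[A=53 B=49 C=58] avail[A=37 B=49 C=54] open={R2,R4,R6}
Step 12: reserve R8 C 1 -> on_hand[A=53 B=49 C=58] avail[A=37 B=49 C=53] open={R2,R4,R6,R8}
Step 13: cancel R4 -> on_hand[A=53 B=49 C=58] avail[A=46 B=49 C=53] open={R2,R6,R8}
Step 14: cancel R8 -> on_hand[A=53 B=49 C=58] avail[A=46 B=49 C=54] open={R2,R6}
Step 15: reserve R9 A 8 -> on_hand[A=53 B=49 C=58] avail[A=38 B=49 C=54] open={R2,R6,R9}
Step 16: commit R2 -> on_hand[A=53 B=49 C=54] avail[A=38 B=49 C=54] open={R6,R9}
Step 17: reserve R10 A 5 -> on_hand[A=53 B=49 C=54] avail[A=33 B=49 C=54] open={R10,R6,R9}
Step 18: reserve R11 A 5 -> on_hand[A=53 B=49 C=54] avail[A=28 B=49 C=54] open={R10,R11,R6,R9}
Step 19: cancel R10 -> on_hand[A=53 B=49 C=54] avail[A=33 B=49 C=54] open={R11,R6,R9}
Step 20: reserve R12 B 1 -> on_hand[A=53 B=49 C=54] avail[A=33 B=48 C=54] open={R11,R12,R6,R9}
Step 21: reserve R13 A 8 -> on_hand[A=53 B=49 C=54] avail[A=25 B=48 C=54] open={R11,R12,R13,R6,R9}
Step 22: commit R9 -> on_hand[A=45 B=49 C=54] avail[A=25 B=48 C=54] open={R11,R12,R13,R6}
Step 23: reserve R14 B 1 -> on_hand[A=45 B=49 C=54] avail[A=25 B=47 C=54] open={R11,R12,R13,R14,R6}
Step 24: cancel R6 -> on_hand[A=45 B=49 C=54] avail[A=32 B=47 C=54] open={R11,R12,R13,R14}
Open reservations: ['R11', 'R12', 'R13', 'R14'] -> 4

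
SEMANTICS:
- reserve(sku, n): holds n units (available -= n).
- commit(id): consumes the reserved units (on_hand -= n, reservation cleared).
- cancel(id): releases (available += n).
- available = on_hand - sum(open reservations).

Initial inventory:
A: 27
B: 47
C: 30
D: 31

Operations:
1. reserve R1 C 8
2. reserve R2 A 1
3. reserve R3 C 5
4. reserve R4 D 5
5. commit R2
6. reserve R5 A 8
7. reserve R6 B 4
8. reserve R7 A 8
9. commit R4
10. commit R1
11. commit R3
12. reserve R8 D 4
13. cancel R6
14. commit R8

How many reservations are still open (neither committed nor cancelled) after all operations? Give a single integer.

Step 1: reserve R1 C 8 -> on_hand[A=27 B=47 C=30 D=31] avail[A=27 B=47 C=22 D=31] open={R1}
Step 2: reserve R2 A 1 -> on_hand[A=27 B=47 C=30 D=31] avail[A=26 B=47 C=22 D=31] open={R1,R2}
Step 3: reserve R3 C 5 -> on_hand[A=27 B=47 C=30 D=31] avail[A=26 B=47 C=17 D=31] open={R1,R2,R3}
Step 4: reserve R4 D 5 -> on_hand[A=27 B=47 C=30 D=31] avail[A=26 B=47 C=17 D=26] open={R1,R2,R3,R4}
Step 5: commit R2 -> on_hand[A=26 B=47 C=30 D=31] avail[A=26 B=47 C=17 D=26] open={R1,R3,R4}
Step 6: reserve R5 A 8 -> on_hand[A=26 B=47 C=30 D=31] avail[A=18 B=47 C=17 D=26] open={R1,R3,R4,R5}
Step 7: reserve R6 B 4 -> on_hand[A=26 B=47 C=30 D=31] avail[A=18 B=43 C=17 D=26] open={R1,R3,R4,R5,R6}
Step 8: reserve R7 A 8 -> on_hand[A=26 B=47 C=30 D=31] avail[A=10 B=43 C=17 D=26] open={R1,R3,R4,R5,R6,R7}
Step 9: commit R4 -> on_hand[A=26 B=47 C=30 D=26] avail[A=10 B=43 C=17 D=26] open={R1,R3,R5,R6,R7}
Step 10: commit R1 -> on_hand[A=26 B=47 C=22 D=26] avail[A=10 B=43 C=17 D=26] open={R3,R5,R6,R7}
Step 11: commit R3 -> on_hand[A=26 B=47 C=17 D=26] avail[A=10 B=43 C=17 D=26] open={R5,R6,R7}
Step 12: reserve R8 D 4 -> on_hand[A=26 B=47 C=17 D=26] avail[A=10 B=43 C=17 D=22] open={R5,R6,R7,R8}
Step 13: cancel R6 -> on_hand[A=26 B=47 C=17 D=26] avail[A=10 B=47 C=17 D=22] open={R5,R7,R8}
Step 14: commit R8 -> on_hand[A=26 B=47 C=17 D=22] avail[A=10 B=47 C=17 D=22] open={R5,R7}
Open reservations: ['R5', 'R7'] -> 2

Answer: 2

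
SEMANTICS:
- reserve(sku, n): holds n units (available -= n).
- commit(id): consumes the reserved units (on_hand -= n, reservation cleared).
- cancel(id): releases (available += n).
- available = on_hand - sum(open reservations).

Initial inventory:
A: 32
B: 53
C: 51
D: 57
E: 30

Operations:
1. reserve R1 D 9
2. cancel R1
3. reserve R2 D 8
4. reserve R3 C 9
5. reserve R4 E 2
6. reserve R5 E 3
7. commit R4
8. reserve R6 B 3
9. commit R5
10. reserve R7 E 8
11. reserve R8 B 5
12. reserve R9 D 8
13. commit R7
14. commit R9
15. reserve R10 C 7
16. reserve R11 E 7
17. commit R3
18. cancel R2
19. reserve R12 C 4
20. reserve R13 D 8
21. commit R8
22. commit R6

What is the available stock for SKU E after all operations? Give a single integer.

Answer: 10

Derivation:
Step 1: reserve R1 D 9 -> on_hand[A=32 B=53 C=51 D=57 E=30] avail[A=32 B=53 C=51 D=48 E=30] open={R1}
Step 2: cancel R1 -> on_hand[A=32 B=53 C=51 D=57 E=30] avail[A=32 B=53 C=51 D=57 E=30] open={}
Step 3: reserve R2 D 8 -> on_hand[A=32 B=53 C=51 D=57 E=30] avail[A=32 B=53 C=51 D=49 E=30] open={R2}
Step 4: reserve R3 C 9 -> on_hand[A=32 B=53 C=51 D=57 E=30] avail[A=32 B=53 C=42 D=49 E=30] open={R2,R3}
Step 5: reserve R4 E 2 -> on_hand[A=32 B=53 C=51 D=57 E=30] avail[A=32 B=53 C=42 D=49 E=28] open={R2,R3,R4}
Step 6: reserve R5 E 3 -> on_hand[A=32 B=53 C=51 D=57 E=30] avail[A=32 B=53 C=42 D=49 E=25] open={R2,R3,R4,R5}
Step 7: commit R4 -> on_hand[A=32 B=53 C=51 D=57 E=28] avail[A=32 B=53 C=42 D=49 E=25] open={R2,R3,R5}
Step 8: reserve R6 B 3 -> on_hand[A=32 B=53 C=51 D=57 E=28] avail[A=32 B=50 C=42 D=49 E=25] open={R2,R3,R5,R6}
Step 9: commit R5 -> on_hand[A=32 B=53 C=51 D=57 E=25] avail[A=32 B=50 C=42 D=49 E=25] open={R2,R3,R6}
Step 10: reserve R7 E 8 -> on_hand[A=32 B=53 C=51 D=57 E=25] avail[A=32 B=50 C=42 D=49 E=17] open={R2,R3,R6,R7}
Step 11: reserve R8 B 5 -> on_hand[A=32 B=53 C=51 D=57 E=25] avail[A=32 B=45 C=42 D=49 E=17] open={R2,R3,R6,R7,R8}
Step 12: reserve R9 D 8 -> on_hand[A=32 B=53 C=51 D=57 E=25] avail[A=32 B=45 C=42 D=41 E=17] open={R2,R3,R6,R7,R8,R9}
Step 13: commit R7 -> on_hand[A=32 B=53 C=51 D=57 E=17] avail[A=32 B=45 C=42 D=41 E=17] open={R2,R3,R6,R8,R9}
Step 14: commit R9 -> on_hand[A=32 B=53 C=51 D=49 E=17] avail[A=32 B=45 C=42 D=41 E=17] open={R2,R3,R6,R8}
Step 15: reserve R10 C 7 -> on_hand[A=32 B=53 C=51 D=49 E=17] avail[A=32 B=45 C=35 D=41 E=17] open={R10,R2,R3,R6,R8}
Step 16: reserve R11 E 7 -> on_hand[A=32 B=53 C=51 D=49 E=17] avail[A=32 B=45 C=35 D=41 E=10] open={R10,R11,R2,R3,R6,R8}
Step 17: commit R3 -> on_hand[A=32 B=53 C=42 D=49 E=17] avail[A=32 B=45 C=35 D=41 E=10] open={R10,R11,R2,R6,R8}
Step 18: cancel R2 -> on_hand[A=32 B=53 C=42 D=49 E=17] avail[A=32 B=45 C=35 D=49 E=10] open={R10,R11,R6,R8}
Step 19: reserve R12 C 4 -> on_hand[A=32 B=53 C=42 D=49 E=17] avail[A=32 B=45 C=31 D=49 E=10] open={R10,R11,R12,R6,R8}
Step 20: reserve R13 D 8 -> on_hand[A=32 B=53 C=42 D=49 E=17] avail[A=32 B=45 C=31 D=41 E=10] open={R10,R11,R12,R13,R6,R8}
Step 21: commit R8 -> on_hand[A=32 B=48 C=42 D=49 E=17] avail[A=32 B=45 C=31 D=41 E=10] open={R10,R11,R12,R13,R6}
Step 22: commit R6 -> on_hand[A=32 B=45 C=42 D=49 E=17] avail[A=32 B=45 C=31 D=41 E=10] open={R10,R11,R12,R13}
Final available[E] = 10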